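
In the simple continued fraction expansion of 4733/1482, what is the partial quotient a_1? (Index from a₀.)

4733 = 3·1482 + 287   →  a_0 = 3
1482 = 5·287 + 47   →  a_1 = 5

5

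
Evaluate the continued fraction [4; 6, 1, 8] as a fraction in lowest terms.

257/62

Using pₖ = aₖpₖ₋₁ + pₖ₋₂ and qₖ = aₖqₖ₋₁ + qₖ₋₂:
  k=0: a=4, p=4, q=1
  k=1: a=6, p=25, q=6
  k=2: a=1, p=29, q=7
  k=3: a=8, p=257, q=62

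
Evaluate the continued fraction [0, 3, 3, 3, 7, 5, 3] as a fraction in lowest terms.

Fold from the inside: start with 3/1.
  5 + 1/3 = 16/3
  7 + 3/16 = 115/16
  3 + 16/115 = 361/115
  3 + 115/361 = 1198/361
  3 + 361/1198 = 3955/1198
  0 + 1198/3955 = 1198/3955

1198/3955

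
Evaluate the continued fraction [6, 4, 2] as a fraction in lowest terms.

Fold from the inside: start with 2/1.
  4 + 1/2 = 9/2
  6 + 2/9 = 56/9

56/9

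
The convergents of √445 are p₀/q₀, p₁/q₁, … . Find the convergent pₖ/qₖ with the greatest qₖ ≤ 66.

443/21

√445 = [21; 10, 1, 1, 10, 42, …] (period length 5).
Convergents:
  p_0/q_0 = 21/1
  p_1/q_1 = 211/10
  p_2/q_2 = 232/11
  p_3/q_3 = 443/21
  p_4/q_4 = 4662/221
q_3 = 21 ≤ 66 < 221 = q_4, so the answer is 443/21.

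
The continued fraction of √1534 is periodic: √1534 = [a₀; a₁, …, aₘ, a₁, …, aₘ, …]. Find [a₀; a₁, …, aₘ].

[39; 6, 78]

a₀ = ⌊√1534⌋ = 39.
With m₀=0, d₀=1 and mₖ₊₁ = dₖaₖ − mₖ, dₖ₊₁ = (n − mₖ₊₁²)/dₖ, aₖ₊₁ = ⌊(a₀+mₖ₊₁)/dₖ₊₁⌋:
  k=1: m=39, d=13, a=6
  k=2: m=39, d=1, a=78
d=1 and a=2a₀=78 at k=2, so the next step gives (m, d) = (39, 13) again — its k=1 value — and the period has length 2.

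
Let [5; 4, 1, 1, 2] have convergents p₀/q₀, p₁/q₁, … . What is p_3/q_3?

Using pₖ = aₖpₖ₋₁ + pₖ₋₂, qₖ = aₖqₖ₋₁ + qₖ₋₂ (with p₋₁=1, p₋₂=0, q₋₁=0, q₋₂=1):
  k=0: a=5, p=5, q=1
  k=1: a=4, p=21, q=4
  k=2: a=1, p=26, q=5
  k=3: a=1, p=47, q=9

47/9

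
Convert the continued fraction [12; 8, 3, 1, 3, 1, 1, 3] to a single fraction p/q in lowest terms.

Fold from the inside: start with 3/1.
  1 + 1/3 = 4/3
  1 + 3/4 = 7/4
  3 + 4/7 = 25/7
  1 + 7/25 = 32/25
  3 + 25/32 = 121/32
  8 + 32/121 = 1000/121
  12 + 121/1000 = 12121/1000

12121/1000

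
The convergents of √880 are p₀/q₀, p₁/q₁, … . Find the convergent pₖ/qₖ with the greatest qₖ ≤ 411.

10531/355

√880 = [29; 1, 1, 1, 58, …] (period length 4).
Convergents:
  p_0/q_0 = 29/1
  p_1/q_1 = 30/1
  p_2/q_2 = 59/2
  p_3/q_3 = 89/3
  p_4/q_4 = 5221/176
  p_5/q_5 = 5310/179
  p_6/q_6 = 10531/355
  p_7/q_7 = 15841/534
q_6 = 355 ≤ 411 < 534 = q_7, so the answer is 10531/355.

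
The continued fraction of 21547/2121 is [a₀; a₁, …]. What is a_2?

21547 = 10·2121 + 337   →  a_0 = 10
2121 = 6·337 + 99   →  a_1 = 6
337 = 3·99 + 40   →  a_2 = 3

3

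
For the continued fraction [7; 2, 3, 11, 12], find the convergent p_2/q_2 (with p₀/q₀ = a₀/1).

Using pₖ = aₖpₖ₋₁ + pₖ₋₂, qₖ = aₖqₖ₋₁ + qₖ₋₂ (with p₋₁=1, p₋₂=0, q₋₁=0, q₋₂=1):
  k=0: a=7, p=7, q=1
  k=1: a=2, p=15, q=2
  k=2: a=3, p=52, q=7

52/7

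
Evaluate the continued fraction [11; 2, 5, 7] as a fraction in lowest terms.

Fold from the inside: start with 7/1.
  5 + 1/7 = 36/7
  2 + 7/36 = 79/36
  11 + 36/79 = 905/79

905/79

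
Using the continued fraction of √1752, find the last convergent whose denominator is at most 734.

24570/587

√1752 = [41; 1, 5, 1, 82, …] (period length 4).
Convergents:
  p_0/q_0 = 41/1
  p_1/q_1 = 42/1
  p_2/q_2 = 251/6
  p_3/q_3 = 293/7
  p_4/q_4 = 24277/580
  p_5/q_5 = 24570/587
  p_6/q_6 = 147127/3515
q_5 = 587 ≤ 734 < 3515 = q_6, so the answer is 24570/587.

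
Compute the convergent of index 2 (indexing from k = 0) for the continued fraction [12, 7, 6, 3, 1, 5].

Using pₖ = aₖpₖ₋₁ + pₖ₋₂, qₖ = aₖqₖ₋₁ + qₖ₋₂ (with p₋₁=1, p₋₂=0, q₋₁=0, q₋₂=1):
  k=0: a=12, p=12, q=1
  k=1: a=7, p=85, q=7
  k=2: a=6, p=522, q=43

522/43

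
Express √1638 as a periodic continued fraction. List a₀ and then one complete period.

[40; 2, 8, 2, 80]

a₀ = ⌊√1638⌋ = 40.
With m₀=0, d₀=1 and mₖ₊₁ = dₖaₖ − mₖ, dₖ₊₁ = (n − mₖ₊₁²)/dₖ, aₖ₊₁ = ⌊(a₀+mₖ₊₁)/dₖ₊₁⌋:
  k=1: m=40, d=38, a=2
  k=2: m=36, d=9, a=8
  k=3: m=36, d=38, a=2
  k=4: m=40, d=1, a=80
d=1 and a=2a₀=80 at k=4, so the next step gives (m, d) = (40, 38) again — its k=1 value — and the period has length 4.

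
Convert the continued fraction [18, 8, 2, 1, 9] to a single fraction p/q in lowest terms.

4385/242

Using pₖ = aₖpₖ₋₁ + pₖ₋₂ and qₖ = aₖqₖ₋₁ + qₖ₋₂:
  k=0: a=18, p=18, q=1
  k=1: a=8, p=145, q=8
  k=2: a=2, p=308, q=17
  k=3: a=1, p=453, q=25
  k=4: a=9, p=4385, q=242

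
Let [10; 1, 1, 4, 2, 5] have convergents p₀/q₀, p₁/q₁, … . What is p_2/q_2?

Using pₖ = aₖpₖ₋₁ + pₖ₋₂, qₖ = aₖqₖ₋₁ + qₖ₋₂ (with p₋₁=1, p₋₂=0, q₋₁=0, q₋₂=1):
  k=0: a=10, p=10, q=1
  k=1: a=1, p=11, q=1
  k=2: a=1, p=21, q=2

21/2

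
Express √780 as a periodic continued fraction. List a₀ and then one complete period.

[27; 1, 12, 1, 54]

a₀ = ⌊√780⌋ = 27.
With m₀=0, d₀=1 and mₖ₊₁ = dₖaₖ − mₖ, dₖ₊₁ = (n − mₖ₊₁²)/dₖ, aₖ₊₁ = ⌊(a₀+mₖ₊₁)/dₖ₊₁⌋:
  k=1: m=27, d=51, a=1
  k=2: m=24, d=4, a=12
  k=3: m=24, d=51, a=1
  k=4: m=27, d=1, a=54
d=1 and a=2a₀=54 at k=4, so the next step gives (m, d) = (27, 51) again — its k=1 value — and the period has length 4.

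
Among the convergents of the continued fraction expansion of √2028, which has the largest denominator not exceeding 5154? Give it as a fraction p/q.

121635/2701

√2028 = [45; 30, 90, …] (period length 2).
Convergents:
  p_0/q_0 = 45/1
  p_1/q_1 = 1351/30
  p_2/q_2 = 121635/2701
  p_3/q_3 = 3650401/81060
q_2 = 2701 ≤ 5154 < 81060 = q_3, so the answer is 121635/2701.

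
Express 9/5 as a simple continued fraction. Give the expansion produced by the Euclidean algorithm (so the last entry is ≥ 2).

9 = 1*5 + 4
5 = 1*4 + 1
4 = 4*1 + 0  (stop)
So 9/5 = [1; 1, 4].

[1; 1, 4]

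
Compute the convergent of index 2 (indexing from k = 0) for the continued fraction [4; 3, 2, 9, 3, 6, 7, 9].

30/7

Using pₖ = aₖpₖ₋₁ + pₖ₋₂, qₖ = aₖqₖ₋₁ + qₖ₋₂ (with p₋₁=1, p₋₂=0, q₋₁=0, q₋₂=1):
  k=0: a=4, p=4, q=1
  k=1: a=3, p=13, q=3
  k=2: a=2, p=30, q=7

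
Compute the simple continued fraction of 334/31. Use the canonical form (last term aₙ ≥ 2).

334 = 10×31 + 24
31 = 1×24 + 7
24 = 3×7 + 3
7 = 2×3 + 1
3 = 3×1 + 0  (stop)
So 334/31 = [10; 1, 3, 2, 3].

[10; 1, 3, 2, 3]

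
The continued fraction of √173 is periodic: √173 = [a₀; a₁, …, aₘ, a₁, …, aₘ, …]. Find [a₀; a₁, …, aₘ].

a₀ = ⌊√173⌋ = 13.

[13; 6, 1, 1, 6, 26]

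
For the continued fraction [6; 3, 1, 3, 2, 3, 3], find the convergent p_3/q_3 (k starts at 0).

94/15

Using pₖ = aₖpₖ₋₁ + pₖ₋₂, qₖ = aₖqₖ₋₁ + qₖ₋₂ (with p₋₁=1, p₋₂=0, q₋₁=0, q₋₂=1):
  k=0: a=6, p=6, q=1
  k=1: a=3, p=19, q=3
  k=2: a=1, p=25, q=4
  k=3: a=3, p=94, q=15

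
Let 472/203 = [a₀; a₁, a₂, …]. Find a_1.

3

472 = 2·203 + 66   →  a_0 = 2
203 = 3·66 + 5   →  a_1 = 3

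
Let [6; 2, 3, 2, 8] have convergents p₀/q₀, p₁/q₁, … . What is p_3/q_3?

103/16

Using pₖ = aₖpₖ₋₁ + pₖ₋₂, qₖ = aₖqₖ₋₁ + qₖ₋₂ (with p₋₁=1, p₋₂=0, q₋₁=0, q₋₂=1):
  k=0: a=6, p=6, q=1
  k=1: a=2, p=13, q=2
  k=2: a=3, p=45, q=7
  k=3: a=2, p=103, q=16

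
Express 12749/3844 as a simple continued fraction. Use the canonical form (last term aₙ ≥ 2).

[3; 3, 6, 3, 3, 1, 2, 5]

12749 = 3·3844 + 1217
3844 = 3·1217 + 193
1217 = 6·193 + 59
193 = 3·59 + 16
59 = 3·16 + 11
16 = 1·11 + 5
11 = 2·5 + 1
5 = 5·1 + 0  (stop)
So 12749/3844 = [3; 3, 6, 3, 3, 1, 2, 5].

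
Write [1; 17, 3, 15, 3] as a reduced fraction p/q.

2584/2443

Using pₖ = aₖpₖ₋₁ + pₖ₋₂ and qₖ = aₖqₖ₋₁ + qₖ₋₂:
  k=0: a=1, p=1, q=1
  k=1: a=17, p=18, q=17
  k=2: a=3, p=55, q=52
  k=3: a=15, p=843, q=797
  k=4: a=3, p=2584, q=2443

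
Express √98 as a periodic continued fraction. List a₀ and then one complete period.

[9; 1, 8, 1, 18]

a₀ = ⌊√98⌋ = 9.
With m₀=0, d₀=1 and mₖ₊₁ = dₖaₖ − mₖ, dₖ₊₁ = (n − mₖ₊₁²)/dₖ, aₖ₊₁ = ⌊(a₀+mₖ₊₁)/dₖ₊₁⌋:
  k=1: m=9, d=17, a=1
  k=2: m=8, d=2, a=8
  k=3: m=8, d=17, a=1
  k=4: m=9, d=1, a=18
d=1 and a=2a₀=18 at k=4, so the next step gives (m, d) = (9, 17) again — its k=1 value — and the period has length 4.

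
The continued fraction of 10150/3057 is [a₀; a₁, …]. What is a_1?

3

10150 = 3·3057 + 979   →  a_0 = 3
3057 = 3·979 + 120   →  a_1 = 3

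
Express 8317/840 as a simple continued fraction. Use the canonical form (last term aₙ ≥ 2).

[9; 1, 9, 8, 3, 3]

8317 = 9*840 + 757
840 = 1*757 + 83
757 = 9*83 + 10
83 = 8*10 + 3
10 = 3*3 + 1
3 = 3*1 + 0  (stop)
So 8317/840 = [9; 1, 9, 8, 3, 3].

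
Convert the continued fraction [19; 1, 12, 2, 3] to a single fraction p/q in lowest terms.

Fold from the inside: start with 3/1.
  2 + 1/3 = 7/3
  12 + 3/7 = 87/7
  1 + 7/87 = 94/87
  19 + 87/94 = 1873/94

1873/94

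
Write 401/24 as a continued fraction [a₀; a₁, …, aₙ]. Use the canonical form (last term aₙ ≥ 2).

[16; 1, 2, 2, 3]

401 = 16*24 + 17
24 = 1*17 + 7
17 = 2*7 + 3
7 = 2*3 + 1
3 = 3*1 + 0  (stop)
So 401/24 = [16; 1, 2, 2, 3].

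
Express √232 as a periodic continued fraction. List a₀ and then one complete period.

[15; 4, 3, 7, 3, 4, 30]

a₀ = ⌊√232⌋ = 15.
With m₀=0, d₀=1 and mₖ₊₁ = dₖaₖ − mₖ, dₖ₊₁ = (n − mₖ₊₁²)/dₖ, aₖ₊₁ = ⌊(a₀+mₖ₊₁)/dₖ₊₁⌋:
  k=1: m=15, d=7, a=4
  k=2: m=13, d=9, a=3
  k=3: m=14, d=4, a=7
  k=4: m=14, d=9, a=3
  k=5: m=13, d=7, a=4
  k=6: m=15, d=1, a=30
d=1 and a=2a₀=30 at k=6, so the next step gives (m, d) = (15, 7) again — its k=1 value — and the period has length 6.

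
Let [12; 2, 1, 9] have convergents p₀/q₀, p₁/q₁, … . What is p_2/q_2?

Using pₖ = aₖpₖ₋₁ + pₖ₋₂, qₖ = aₖqₖ₋₁ + qₖ₋₂ (with p₋₁=1, p₋₂=0, q₋₁=0, q₋₂=1):
  k=0: a=12, p=12, q=1
  k=1: a=2, p=25, q=2
  k=2: a=1, p=37, q=3

37/3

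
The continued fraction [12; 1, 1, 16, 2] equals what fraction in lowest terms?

851/68

Using pₖ = aₖpₖ₋₁ + pₖ₋₂ and qₖ = aₖqₖ₋₁ + qₖ₋₂:
  k=0: a=12, p=12, q=1
  k=1: a=1, p=13, q=1
  k=2: a=1, p=25, q=2
  k=3: a=16, p=413, q=33
  k=4: a=2, p=851, q=68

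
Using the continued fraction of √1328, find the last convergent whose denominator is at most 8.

255/7

√1328 = [36; 2, 3, 1, 3, 1, 3, 2, 72, …] (period length 8).
Convergents:
  p_0/q_0 = 36/1
  p_1/q_1 = 73/2
  p_2/q_2 = 255/7
  p_3/q_3 = 328/9
q_2 = 7 ≤ 8 < 9 = q_3, so the answer is 255/7.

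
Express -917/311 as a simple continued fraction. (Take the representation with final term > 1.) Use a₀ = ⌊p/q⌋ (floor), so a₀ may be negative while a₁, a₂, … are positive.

[-3; 19, 2, 3, 2]

-917 = -3·311 + 16
311 = 19·16 + 7
16 = 2·7 + 2
7 = 3·2 + 1
2 = 2·1 + 0  (stop)
So -917/311 = [-3; 19, 2, 3, 2].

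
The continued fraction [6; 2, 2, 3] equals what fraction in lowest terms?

Fold from the inside: start with 3/1.
  2 + 1/3 = 7/3
  2 + 3/7 = 17/7
  6 + 7/17 = 109/17

109/17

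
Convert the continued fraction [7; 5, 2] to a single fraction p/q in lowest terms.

79/11

Using pₖ = aₖpₖ₋₁ + pₖ₋₂ and qₖ = aₖqₖ₋₁ + qₖ₋₂:
  k=0: a=7, p=7, q=1
  k=1: a=5, p=36, q=5
  k=2: a=2, p=79, q=11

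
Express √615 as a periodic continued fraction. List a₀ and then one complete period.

[24; 1, 3, 1, 48]

a₀ = ⌊√615⌋ = 24.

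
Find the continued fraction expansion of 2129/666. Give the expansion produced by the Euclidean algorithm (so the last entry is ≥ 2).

[3; 5, 11, 1, 10]

2129 = 3*666 + 131
666 = 5*131 + 11
131 = 11*11 + 10
11 = 1*10 + 1
10 = 10*1 + 0  (stop)
So 2129/666 = [3; 5, 11, 1, 10].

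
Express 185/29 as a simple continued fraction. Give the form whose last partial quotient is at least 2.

[6; 2, 1, 1, 1, 3]

185 = 6×29 + 11
29 = 2×11 + 7
11 = 1×7 + 4
7 = 1×4 + 3
4 = 1×3 + 1
3 = 3×1 + 0  (stop)
So 185/29 = [6; 2, 1, 1, 1, 3].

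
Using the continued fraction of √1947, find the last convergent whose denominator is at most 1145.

√1947 = [44; 8, 88, …] (period length 2).
Convergents:
  p_0/q_0 = 44/1
  p_1/q_1 = 353/8
  p_2/q_2 = 31108/705
  p_3/q_3 = 249217/5648
q_2 = 705 ≤ 1145 < 5648 = q_3, so the answer is 31108/705.

31108/705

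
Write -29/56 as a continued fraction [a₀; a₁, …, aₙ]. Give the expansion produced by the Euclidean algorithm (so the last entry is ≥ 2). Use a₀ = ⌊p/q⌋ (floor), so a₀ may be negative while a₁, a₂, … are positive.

-29 = -1*56 + 27
56 = 2*27 + 2
27 = 13*2 + 1
2 = 2*1 + 0  (stop)
So -29/56 = [-1; 2, 13, 2].

[-1; 2, 13, 2]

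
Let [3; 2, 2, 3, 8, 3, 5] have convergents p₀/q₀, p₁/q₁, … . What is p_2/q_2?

17/5

Using pₖ = aₖpₖ₋₁ + pₖ₋₂, qₖ = aₖqₖ₋₁ + qₖ₋₂ (with p₋₁=1, p₋₂=0, q₋₁=0, q₋₂=1):
  k=0: a=3, p=3, q=1
  k=1: a=2, p=7, q=2
  k=2: a=2, p=17, q=5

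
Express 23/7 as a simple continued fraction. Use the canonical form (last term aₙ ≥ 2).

23 = 3·7 + 2
7 = 3·2 + 1
2 = 2·1 + 0  (stop)
So 23/7 = [3; 3, 2].

[3; 3, 2]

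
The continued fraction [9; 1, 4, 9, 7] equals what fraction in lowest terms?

3206/327

Fold from the inside: start with 7/1.
  9 + 1/7 = 64/7
  4 + 7/64 = 263/64
  1 + 64/263 = 327/263
  9 + 263/327 = 3206/327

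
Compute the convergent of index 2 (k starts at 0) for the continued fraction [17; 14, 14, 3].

Using pₖ = aₖpₖ₋₁ + pₖ₋₂, qₖ = aₖqₖ₋₁ + qₖ₋₂ (with p₋₁=1, p₋₂=0, q₋₁=0, q₋₂=1):
  k=0: a=17, p=17, q=1
  k=1: a=14, p=239, q=14
  k=2: a=14, p=3363, q=197

3363/197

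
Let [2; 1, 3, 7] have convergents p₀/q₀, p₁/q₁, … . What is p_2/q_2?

Using pₖ = aₖpₖ₋₁ + pₖ₋₂, qₖ = aₖqₖ₋₁ + qₖ₋₂ (with p₋₁=1, p₋₂=0, q₋₁=0, q₋₂=1):
  k=0: a=2, p=2, q=1
  k=1: a=1, p=3, q=1
  k=2: a=3, p=11, q=4

11/4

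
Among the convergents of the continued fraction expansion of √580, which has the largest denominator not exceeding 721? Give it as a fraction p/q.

13896/577

√580 = [24; 12, 48, …] (period length 2).
Convergents:
  p_0/q_0 = 24/1
  p_1/q_1 = 289/12
  p_2/q_2 = 13896/577
  p_3/q_3 = 167041/6936
q_2 = 577 ≤ 721 < 6936 = q_3, so the answer is 13896/577.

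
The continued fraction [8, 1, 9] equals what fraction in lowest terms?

89/10

Using pₖ = aₖpₖ₋₁ + pₖ₋₂ and qₖ = aₖqₖ₋₁ + qₖ₋₂:
  k=0: a=8, p=8, q=1
  k=1: a=1, p=9, q=1
  k=2: a=9, p=89, q=10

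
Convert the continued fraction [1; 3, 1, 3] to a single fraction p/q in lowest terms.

19/15

Using pₖ = aₖpₖ₋₁ + pₖ₋₂ and qₖ = aₖqₖ₋₁ + qₖ₋₂:
  k=0: a=1, p=1, q=1
  k=1: a=3, p=4, q=3
  k=2: a=1, p=5, q=4
  k=3: a=3, p=19, q=15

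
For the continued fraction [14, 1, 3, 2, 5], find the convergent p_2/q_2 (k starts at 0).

59/4

Using pₖ = aₖpₖ₋₁ + pₖ₋₂, qₖ = aₖqₖ₋₁ + qₖ₋₂ (with p₋₁=1, p₋₂=0, q₋₁=0, q₋₂=1):
  k=0: a=14, p=14, q=1
  k=1: a=1, p=15, q=1
  k=2: a=3, p=59, q=4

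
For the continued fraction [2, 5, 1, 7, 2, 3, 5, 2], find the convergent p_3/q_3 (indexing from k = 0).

102/47

Using pₖ = aₖpₖ₋₁ + pₖ₋₂, qₖ = aₖqₖ₋₁ + qₖ₋₂ (with p₋₁=1, p₋₂=0, q₋₁=0, q₋₂=1):
  k=0: a=2, p=2, q=1
  k=1: a=5, p=11, q=5
  k=2: a=1, p=13, q=6
  k=3: a=7, p=102, q=47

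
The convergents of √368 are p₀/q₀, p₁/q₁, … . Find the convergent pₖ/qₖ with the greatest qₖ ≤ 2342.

43949/2291

√368 = [19; 5, 2, 5, 38, …] (period length 4).
Convergents:
  p_0/q_0 = 19/1
  p_1/q_1 = 96/5
  p_2/q_2 = 211/11
  p_3/q_3 = 1151/60
  p_4/q_4 = 43949/2291
  p_5/q_5 = 220896/11515
q_4 = 2291 ≤ 2342 < 11515 = q_5, so the answer is 43949/2291.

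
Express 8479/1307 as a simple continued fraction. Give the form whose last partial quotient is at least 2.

8479 = 6×1307 + 637
1307 = 2×637 + 33
637 = 19×33 + 10
33 = 3×10 + 3
10 = 3×3 + 1
3 = 3×1 + 0  (stop)
So 8479/1307 = [6; 2, 19, 3, 3, 3].

[6; 2, 19, 3, 3, 3]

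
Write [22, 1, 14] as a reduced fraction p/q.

344/15

Fold from the inside: start with 14/1.
  1 + 1/14 = 15/14
  22 + 14/15 = 344/15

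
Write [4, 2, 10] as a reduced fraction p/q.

Using pₖ = aₖpₖ₋₁ + pₖ₋₂ and qₖ = aₖqₖ₋₁ + qₖ₋₂:
  k=0: a=4, p=4, q=1
  k=1: a=2, p=9, q=2
  k=2: a=10, p=94, q=21

94/21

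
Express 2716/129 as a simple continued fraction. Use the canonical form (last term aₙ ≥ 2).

[21; 18, 2, 3]

2716 = 21·129 + 7
129 = 18·7 + 3
7 = 2·3 + 1
3 = 3·1 + 0  (stop)
So 2716/129 = [21; 18, 2, 3].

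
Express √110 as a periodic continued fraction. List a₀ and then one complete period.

[10; 2, 20]

a₀ = ⌊√110⌋ = 10.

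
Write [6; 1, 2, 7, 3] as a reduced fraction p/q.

461/69

Fold from the inside: start with 3/1.
  7 + 1/3 = 22/3
  2 + 3/22 = 47/22
  1 + 22/47 = 69/47
  6 + 47/69 = 461/69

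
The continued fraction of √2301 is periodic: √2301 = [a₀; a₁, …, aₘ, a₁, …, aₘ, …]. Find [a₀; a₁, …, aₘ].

a₀ = ⌊√2301⌋ = 47.
With m₀=0, d₀=1 and mₖ₊₁ = dₖaₖ − mₖ, dₖ₊₁ = (n − mₖ₊₁²)/dₖ, aₖ₊₁ = ⌊(a₀+mₖ₊₁)/dₖ₊₁⌋:
  k=1: m=47, d=92, a=1
  k=2: m=45, d=3, a=30
  k=3: m=45, d=92, a=1
  k=4: m=47, d=1, a=94
d=1 and a=2a₀=94 at k=4, so the next step gives (m, d) = (47, 92) again — its k=1 value — and the period has length 4.

[47; 1, 30, 1, 94]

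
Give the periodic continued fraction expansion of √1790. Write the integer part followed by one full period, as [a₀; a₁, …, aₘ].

[42; 3, 4, 8, 4, 3, 84]

a₀ = ⌊√1790⌋ = 42.
With m₀=0, d₀=1 and mₖ₊₁ = dₖaₖ − mₖ, dₖ₊₁ = (n − mₖ₊₁²)/dₖ, aₖ₊₁ = ⌊(a₀+mₖ₊₁)/dₖ₊₁⌋:
  k=1: m=42, d=26, a=3
  k=2: m=36, d=19, a=4
  k=3: m=40, d=10, a=8
  k=4: m=40, d=19, a=4
  k=5: m=36, d=26, a=3
  k=6: m=42, d=1, a=84
d=1 and a=2a₀=84 at k=6, so the next step gives (m, d) = (42, 26) again — its k=1 value — and the period has length 6.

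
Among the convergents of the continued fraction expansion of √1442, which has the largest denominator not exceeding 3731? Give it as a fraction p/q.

109630/2887

√1442 = [37; 1, 36, 1, 74, …] (period length 4).
Convergents:
  p_0/q_0 = 37/1
  p_1/q_1 = 38/1
  p_2/q_2 = 1405/37
  p_3/q_3 = 1443/38
  p_4/q_4 = 108187/2849
  p_5/q_5 = 109630/2887
  p_6/q_6 = 4054867/106781
q_5 = 2887 ≤ 3731 < 106781 = q_6, so the answer is 109630/2887.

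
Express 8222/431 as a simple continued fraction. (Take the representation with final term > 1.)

8222 = 19*431 + 33
431 = 13*33 + 2
33 = 16*2 + 1
2 = 2*1 + 0  (stop)
So 8222/431 = [19; 13, 16, 2].

[19; 13, 16, 2]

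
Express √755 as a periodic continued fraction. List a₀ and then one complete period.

a₀ = ⌊√755⌋ = 27.
With m₀=0, d₀=1 and mₖ₊₁ = dₖaₖ − mₖ, dₖ₊₁ = (n − mₖ₊₁²)/dₖ, aₖ₊₁ = ⌊(a₀+mₖ₊₁)/dₖ₊₁⌋:
  k=1: m=27, d=26, a=2
  k=2: m=25, d=5, a=10
  k=3: m=25, d=26, a=2
  k=4: m=27, d=1, a=54
d=1 and a=2a₀=54 at k=4, so the next step gives (m, d) = (27, 26) again — its k=1 value — and the period has length 4.

[27; 2, 10, 2, 54]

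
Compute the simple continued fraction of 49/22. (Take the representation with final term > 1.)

49 = 2×22 + 5
22 = 4×5 + 2
5 = 2×2 + 1
2 = 2×1 + 0  (stop)
So 49/22 = [2; 4, 2, 2].

[2; 4, 2, 2]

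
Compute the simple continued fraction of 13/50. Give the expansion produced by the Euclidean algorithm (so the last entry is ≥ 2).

13 = 0×50 + 13
50 = 3×13 + 11
13 = 1×11 + 2
11 = 5×2 + 1
2 = 2×1 + 0  (stop)
So 13/50 = [0; 3, 1, 5, 2].

[0; 3, 1, 5, 2]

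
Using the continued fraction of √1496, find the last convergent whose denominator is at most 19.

116/3

√1496 = [38; 1, 2, 9, 2, 1, 76, …] (period length 6).
Convergents:
  p_0/q_0 = 38/1
  p_1/q_1 = 39/1
  p_2/q_2 = 116/3
  p_3/q_3 = 1083/28
q_2 = 3 ≤ 19 < 28 = q_3, so the answer is 116/3.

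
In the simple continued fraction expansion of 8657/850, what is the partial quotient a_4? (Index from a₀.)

8657 = 10·850 + 157   →  a_0 = 10
850 = 5·157 + 65   →  a_1 = 5
157 = 2·65 + 27   →  a_2 = 2
65 = 2·27 + 11   →  a_3 = 2
27 = 2·11 + 5   →  a_4 = 2

2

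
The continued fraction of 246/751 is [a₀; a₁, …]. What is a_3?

246 = 0·751 + 246   →  a_0 = 0
751 = 3·246 + 13   →  a_1 = 3
246 = 18·13 + 12   →  a_2 = 18
13 = 1·12 + 1   →  a_3 = 1

1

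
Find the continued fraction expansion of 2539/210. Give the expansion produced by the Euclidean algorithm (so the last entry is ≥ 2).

[12; 11, 19]

2539 = 12·210 + 19
210 = 11·19 + 1
19 = 19·1 + 0  (stop)
So 2539/210 = [12; 11, 19].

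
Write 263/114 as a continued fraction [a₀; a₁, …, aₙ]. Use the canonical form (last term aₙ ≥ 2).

263 = 2·114 + 35
114 = 3·35 + 9
35 = 3·9 + 8
9 = 1·8 + 1
8 = 8·1 + 0  (stop)
So 263/114 = [2; 3, 3, 1, 8].

[2; 3, 3, 1, 8]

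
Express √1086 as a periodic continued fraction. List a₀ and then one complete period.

[32; 1, 20, 1, 64]

a₀ = ⌊√1086⌋ = 32.
With m₀=0, d₀=1 and mₖ₊₁ = dₖaₖ − mₖ, dₖ₊₁ = (n − mₖ₊₁²)/dₖ, aₖ₊₁ = ⌊(a₀+mₖ₊₁)/dₖ₊₁⌋:
  k=1: m=32, d=62, a=1
  k=2: m=30, d=3, a=20
  k=3: m=30, d=62, a=1
  k=4: m=32, d=1, a=64
d=1 and a=2a₀=64 at k=4, so the next step gives (m, d) = (32, 62) again — its k=1 value — and the period has length 4.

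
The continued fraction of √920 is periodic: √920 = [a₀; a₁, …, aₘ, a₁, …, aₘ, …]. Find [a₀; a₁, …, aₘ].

[30; 3, 60]

a₀ = ⌊√920⌋ = 30.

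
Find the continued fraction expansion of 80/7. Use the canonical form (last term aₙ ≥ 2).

80 = 11×7 + 3
7 = 2×3 + 1
3 = 3×1 + 0  (stop)
So 80/7 = [11; 2, 3].

[11; 2, 3]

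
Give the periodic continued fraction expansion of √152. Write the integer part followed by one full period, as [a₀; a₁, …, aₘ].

a₀ = ⌊√152⌋ = 12.

[12; 3, 24]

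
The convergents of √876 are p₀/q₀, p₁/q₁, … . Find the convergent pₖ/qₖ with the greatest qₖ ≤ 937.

10951/370

√876 = [29; 1, 1, 2, 14, 2, 1, 1, 58, …] (period length 8).
Convergents:
  p_0/q_0 = 29/1
  p_1/q_1 = 30/1
  p_2/q_2 = 59/2
  p_3/q_3 = 148/5
  p_4/q_4 = 2131/72
  p_5/q_5 = 4410/149
  p_6/q_6 = 6541/221
  p_7/q_7 = 10951/370
  p_8/q_8 = 641699/21681
q_7 = 370 ≤ 937 < 21681 = q_8, so the answer is 10951/370.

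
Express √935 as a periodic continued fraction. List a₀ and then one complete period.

[30; 1, 1, 2, 1, 2, 1, 1, 60]

a₀ = ⌊√935⌋ = 30.
With m₀=0, d₀=1 and mₖ₊₁ = dₖaₖ − mₖ, dₖ₊₁ = (n − mₖ₊₁²)/dₖ, aₖ₊₁ = ⌊(a₀+mₖ₊₁)/dₖ₊₁⌋:
  k=1: m=30, d=35, a=1
  k=2: m=5, d=26, a=1
  k=3: m=21, d=19, a=2
  k=4: m=17, d=34, a=1
  k=5: m=17, d=19, a=2
  k=6: m=21, d=26, a=1
  k=7: m=5, d=35, a=1
  k=8: m=30, d=1, a=60
d=1 and a=2a₀=60 at k=8, so the next step gives (m, d) = (30, 35) again — its k=1 value — and the period has length 8.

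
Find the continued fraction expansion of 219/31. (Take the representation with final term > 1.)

219 = 7*31 + 2
31 = 15*2 + 1
2 = 2*1 + 0  (stop)
So 219/31 = [7; 15, 2].

[7; 15, 2]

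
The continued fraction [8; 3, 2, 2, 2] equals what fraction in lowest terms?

Fold from the inside: start with 2/1.
  2 + 1/2 = 5/2
  2 + 2/5 = 12/5
  3 + 5/12 = 41/12
  8 + 12/41 = 340/41

340/41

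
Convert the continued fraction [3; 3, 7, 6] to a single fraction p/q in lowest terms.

Using pₖ = aₖpₖ₋₁ + pₖ₋₂ and qₖ = aₖqₖ₋₁ + qₖ₋₂:
  k=0: a=3, p=3, q=1
  k=1: a=3, p=10, q=3
  k=2: a=7, p=73, q=22
  k=3: a=6, p=448, q=135

448/135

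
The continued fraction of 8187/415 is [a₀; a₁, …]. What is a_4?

8187 = 19·415 + 302   →  a_0 = 19
415 = 1·302 + 113   →  a_1 = 1
302 = 2·113 + 76   →  a_2 = 2
113 = 1·76 + 37   →  a_3 = 1
76 = 2·37 + 2   →  a_4 = 2

2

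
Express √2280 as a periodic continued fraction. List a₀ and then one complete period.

a₀ = ⌊√2280⌋ = 47.

[47; 1, 2, 1, 94]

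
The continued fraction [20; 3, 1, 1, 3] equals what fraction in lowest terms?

Fold from the inside: start with 3/1.
  1 + 1/3 = 4/3
  1 + 3/4 = 7/4
  3 + 4/7 = 25/7
  20 + 7/25 = 507/25

507/25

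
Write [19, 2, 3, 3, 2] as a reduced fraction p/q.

1030/53

Fold from the inside: start with 2/1.
  3 + 1/2 = 7/2
  3 + 2/7 = 23/7
  2 + 7/23 = 53/23
  19 + 23/53 = 1030/53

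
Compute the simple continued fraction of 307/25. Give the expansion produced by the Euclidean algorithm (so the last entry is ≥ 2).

[12; 3, 1, 1, 3]

307 = 12×25 + 7
25 = 3×7 + 4
7 = 1×4 + 3
4 = 1×3 + 1
3 = 3×1 + 0  (stop)
So 307/25 = [12; 3, 1, 1, 3].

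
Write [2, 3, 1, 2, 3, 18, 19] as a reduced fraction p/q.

Using pₖ = aₖpₖ₋₁ + pₖ₋₂ and qₖ = aₖqₖ₋₁ + qₖ₋₂:
  k=0: a=2, p=2, q=1
  k=1: a=3, p=7, q=3
  k=2: a=1, p=9, q=4
  k=3: a=2, p=25, q=11
  k=4: a=3, p=84, q=37
  k=5: a=18, p=1537, q=677
  k=6: a=19, p=29287, q=12900

29287/12900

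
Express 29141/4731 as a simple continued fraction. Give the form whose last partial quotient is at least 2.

[6; 6, 3, 1, 3, 9, 1, 4]

29141 = 6*4731 + 755
4731 = 6*755 + 201
755 = 3*201 + 152
201 = 1*152 + 49
152 = 3*49 + 5
49 = 9*5 + 4
5 = 1*4 + 1
4 = 4*1 + 0  (stop)
So 29141/4731 = [6; 6, 3, 1, 3, 9, 1, 4].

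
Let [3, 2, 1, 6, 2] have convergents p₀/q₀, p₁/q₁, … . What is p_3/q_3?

67/20

Using pₖ = aₖpₖ₋₁ + pₖ₋₂, qₖ = aₖqₖ₋₁ + qₖ₋₂ (with p₋₁=1, p₋₂=0, q₋₁=0, q₋₂=1):
  k=0: a=3, p=3, q=1
  k=1: a=2, p=7, q=2
  k=2: a=1, p=10, q=3
  k=3: a=6, p=67, q=20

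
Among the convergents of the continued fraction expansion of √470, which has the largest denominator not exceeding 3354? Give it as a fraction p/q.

√470 = [21; 1, 2, 8, 2, 1, 42, …] (period length 6).
Convergents:
  p_0/q_0 = 21/1
  p_1/q_1 = 22/1
  p_2/q_2 = 65/3
  p_3/q_3 = 542/25
  p_4/q_4 = 1149/53
  p_5/q_5 = 1691/78
  p_6/q_6 = 72171/3329
  p_7/q_7 = 73862/3407
q_6 = 3329 ≤ 3354 < 3407 = q_7, so the answer is 72171/3329.

72171/3329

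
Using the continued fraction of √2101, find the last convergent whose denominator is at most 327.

13751/300

√2101 = [45; 1, 5, 8, 5, 1, 90, …] (period length 6).
Convergents:
  p_0/q_0 = 45/1
  p_1/q_1 = 46/1
  p_2/q_2 = 275/6
  p_3/q_3 = 2246/49
  p_4/q_4 = 11505/251
  p_5/q_5 = 13751/300
  p_6/q_6 = 1249095/27251
q_5 = 300 ≤ 327 < 27251 = q_6, so the answer is 13751/300.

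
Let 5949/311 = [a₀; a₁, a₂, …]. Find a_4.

2

5949 = 19·311 + 40   →  a_0 = 19
311 = 7·40 + 31   →  a_1 = 7
40 = 1·31 + 9   →  a_2 = 1
31 = 3·9 + 4   →  a_3 = 3
9 = 2·4 + 1   →  a_4 = 2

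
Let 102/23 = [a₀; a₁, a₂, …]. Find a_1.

102 = 4·23 + 10   →  a_0 = 4
23 = 2·10 + 3   →  a_1 = 2

2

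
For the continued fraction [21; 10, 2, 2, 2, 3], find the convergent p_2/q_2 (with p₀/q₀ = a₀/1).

Using pₖ = aₖpₖ₋₁ + pₖ₋₂, qₖ = aₖqₖ₋₁ + qₖ₋₂ (with p₋₁=1, p₋₂=0, q₋₁=0, q₋₂=1):
  k=0: a=21, p=21, q=1
  k=1: a=10, p=211, q=10
  k=2: a=2, p=443, q=21

443/21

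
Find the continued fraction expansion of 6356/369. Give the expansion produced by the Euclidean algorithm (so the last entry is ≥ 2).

6356 = 17×369 + 83
369 = 4×83 + 37
83 = 2×37 + 9
37 = 4×9 + 1
9 = 9×1 + 0  (stop)
So 6356/369 = [17; 4, 2, 4, 9].

[17; 4, 2, 4, 9]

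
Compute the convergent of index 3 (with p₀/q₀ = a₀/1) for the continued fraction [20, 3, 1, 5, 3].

Using pₖ = aₖpₖ₋₁ + pₖ₋₂, qₖ = aₖqₖ₋₁ + qₖ₋₂ (with p₋₁=1, p₋₂=0, q₋₁=0, q₋₂=1):
  k=0: a=20, p=20, q=1
  k=1: a=3, p=61, q=3
  k=2: a=1, p=81, q=4
  k=3: a=5, p=466, q=23

466/23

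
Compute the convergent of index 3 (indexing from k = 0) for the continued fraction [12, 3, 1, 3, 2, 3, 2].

Using pₖ = aₖpₖ₋₁ + pₖ₋₂, qₖ = aₖqₖ₋₁ + qₖ₋₂ (with p₋₁=1, p₋₂=0, q₋₁=0, q₋₂=1):
  k=0: a=12, p=12, q=1
  k=1: a=3, p=37, q=3
  k=2: a=1, p=49, q=4
  k=3: a=3, p=184, q=15

184/15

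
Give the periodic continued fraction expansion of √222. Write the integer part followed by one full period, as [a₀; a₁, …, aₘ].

a₀ = ⌊√222⌋ = 14.
With m₀=0, d₀=1 and mₖ₊₁ = dₖaₖ − mₖ, dₖ₊₁ = (n − mₖ₊₁²)/dₖ, aₖ₊₁ = ⌊(a₀+mₖ₊₁)/dₖ₊₁⌋:
  k=1: m=14, d=26, a=1
  k=2: m=12, d=3, a=8
  k=3: m=12, d=26, a=1
  k=4: m=14, d=1, a=28
d=1 and a=2a₀=28 at k=4, so the next step gives (m, d) = (14, 26) again — its k=1 value — and the period has length 4.

[14; 1, 8, 1, 28]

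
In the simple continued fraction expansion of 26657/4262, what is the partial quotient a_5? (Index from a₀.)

26657 = 6·4262 + 1085   →  a_0 = 6
4262 = 3·1085 + 1007   →  a_1 = 3
1085 = 1·1007 + 78   →  a_2 = 1
1007 = 12·78 + 71   →  a_3 = 12
78 = 1·71 + 7   →  a_4 = 1
71 = 10·7 + 1   →  a_5 = 10

10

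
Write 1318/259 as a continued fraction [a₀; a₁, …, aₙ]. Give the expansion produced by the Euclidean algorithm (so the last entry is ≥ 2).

[5; 11, 3, 1, 5]

1318 = 5·259 + 23
259 = 11·23 + 6
23 = 3·6 + 5
6 = 1·5 + 1
5 = 5·1 + 0  (stop)
So 1318/259 = [5; 11, 3, 1, 5].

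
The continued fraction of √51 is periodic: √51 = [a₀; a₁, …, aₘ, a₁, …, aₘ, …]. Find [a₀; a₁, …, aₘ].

a₀ = ⌊√51⌋ = 7.

[7; 7, 14]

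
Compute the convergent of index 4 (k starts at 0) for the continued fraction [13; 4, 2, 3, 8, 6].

Using pₖ = aₖpₖ₋₁ + pₖ₋₂, qₖ = aₖqₖ₋₁ + qₖ₋₂ (with p₋₁=1, p₋₂=0, q₋₁=0, q₋₂=1):
  k=0: a=13, p=13, q=1
  k=1: a=4, p=53, q=4
  k=2: a=2, p=119, q=9
  k=3: a=3, p=410, q=31
  k=4: a=8, p=3399, q=257

3399/257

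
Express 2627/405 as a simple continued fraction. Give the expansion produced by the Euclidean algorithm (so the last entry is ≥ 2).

[6; 2, 17, 1, 10]

2627 = 6*405 + 197
405 = 2*197 + 11
197 = 17*11 + 10
11 = 1*10 + 1
10 = 10*1 + 0  (stop)
So 2627/405 = [6; 2, 17, 1, 10].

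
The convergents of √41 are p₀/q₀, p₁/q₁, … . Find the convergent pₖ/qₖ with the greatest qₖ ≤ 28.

√41 = [6; 2, 2, 12, …] (period length 3).
Convergents:
  p_0/q_0 = 6/1
  p_1/q_1 = 13/2
  p_2/q_2 = 32/5
  p_3/q_3 = 397/62
q_2 = 5 ≤ 28 < 62 = q_3, so the answer is 32/5.

32/5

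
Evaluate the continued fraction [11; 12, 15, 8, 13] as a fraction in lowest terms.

Using pₖ = aₖpₖ₋₁ + pₖ₋₂ and qₖ = aₖqₖ₋₁ + qₖ₋₂:
  k=0: a=11, p=11, q=1
  k=1: a=12, p=133, q=12
  k=2: a=15, p=2006, q=181
  k=3: a=8, p=16181, q=1460
  k=4: a=13, p=212359, q=19161

212359/19161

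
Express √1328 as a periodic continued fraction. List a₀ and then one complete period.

a₀ = ⌊√1328⌋ = 36.

[36; 2, 3, 1, 3, 1, 3, 2, 72]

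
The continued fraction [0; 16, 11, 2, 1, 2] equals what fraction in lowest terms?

Fold from the inside: start with 2/1.
  1 + 1/2 = 3/2
  2 + 2/3 = 8/3
  11 + 3/8 = 91/8
  16 + 8/91 = 1464/91
  0 + 91/1464 = 91/1464

91/1464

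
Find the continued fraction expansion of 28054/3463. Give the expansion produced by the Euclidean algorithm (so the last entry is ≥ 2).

[8; 9, 1, 8, 2, 5, 1, 2]

28054 = 8×3463 + 350
3463 = 9×350 + 313
350 = 1×313 + 37
313 = 8×37 + 17
37 = 2×17 + 3
17 = 5×3 + 2
3 = 1×2 + 1
2 = 2×1 + 0  (stop)
So 28054/3463 = [8; 9, 1, 8, 2, 5, 1, 2].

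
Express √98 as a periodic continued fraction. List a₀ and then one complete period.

a₀ = ⌊√98⌋ = 9.
With m₀=0, d₀=1 and mₖ₊₁ = dₖaₖ − mₖ, dₖ₊₁ = (n − mₖ₊₁²)/dₖ, aₖ₊₁ = ⌊(a₀+mₖ₊₁)/dₖ₊₁⌋:
  k=1: m=9, d=17, a=1
  k=2: m=8, d=2, a=8
  k=3: m=8, d=17, a=1
  k=4: m=9, d=1, a=18
d=1 and a=2a₀=18 at k=4, so the next step gives (m, d) = (9, 17) again — its k=1 value — and the period has length 4.

[9; 1, 8, 1, 18]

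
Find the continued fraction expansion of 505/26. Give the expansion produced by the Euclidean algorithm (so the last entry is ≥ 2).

[19; 2, 2, 1, 3]

505 = 19*26 + 11
26 = 2*11 + 4
11 = 2*4 + 3
4 = 1*3 + 1
3 = 3*1 + 0  (stop)
So 505/26 = [19; 2, 2, 1, 3].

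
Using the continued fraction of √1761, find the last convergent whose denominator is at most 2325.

√1761 = [41; 1, 26, 1, 82, …] (period length 4).
Convergents:
  p_0/q_0 = 41/1
  p_1/q_1 = 42/1
  p_2/q_2 = 1133/27
  p_3/q_3 = 1175/28
  p_4/q_4 = 97483/2323
  p_5/q_5 = 98658/2351
q_4 = 2323 ≤ 2325 < 2351 = q_5, so the answer is 97483/2323.

97483/2323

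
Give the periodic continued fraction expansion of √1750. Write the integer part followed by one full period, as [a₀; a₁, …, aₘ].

[41; 1, 4, 1, 82]

a₀ = ⌊√1750⌋ = 41.
With m₀=0, d₀=1 and mₖ₊₁ = dₖaₖ − mₖ, dₖ₊₁ = (n − mₖ₊₁²)/dₖ, aₖ₊₁ = ⌊(a₀+mₖ₊₁)/dₖ₊₁⌋:
  k=1: m=41, d=69, a=1
  k=2: m=28, d=14, a=4
  k=3: m=28, d=69, a=1
  k=4: m=41, d=1, a=82
d=1 and a=2a₀=82 at k=4, so the next step gives (m, d) = (41, 69) again — its k=1 value — and the period has length 4.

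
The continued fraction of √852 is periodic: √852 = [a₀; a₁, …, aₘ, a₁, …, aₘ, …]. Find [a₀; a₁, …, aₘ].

a₀ = ⌊√852⌋ = 29.

[29; 5, 3, 2, 4, 2, 3, 5, 58]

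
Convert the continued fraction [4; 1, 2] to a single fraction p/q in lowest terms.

Using pₖ = aₖpₖ₋₁ + pₖ₋₂ and qₖ = aₖqₖ₋₁ + qₖ₋₂:
  k=0: a=4, p=4, q=1
  k=1: a=1, p=5, q=1
  k=2: a=2, p=14, q=3

14/3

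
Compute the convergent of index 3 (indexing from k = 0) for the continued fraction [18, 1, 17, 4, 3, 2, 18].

Using pₖ = aₖpₖ₋₁ + pₖ₋₂, qₖ = aₖqₖ₋₁ + qₖ₋₂ (with p₋₁=1, p₋₂=0, q₋₁=0, q₋₂=1):
  k=0: a=18, p=18, q=1
  k=1: a=1, p=19, q=1
  k=2: a=17, p=341, q=18
  k=3: a=4, p=1383, q=73

1383/73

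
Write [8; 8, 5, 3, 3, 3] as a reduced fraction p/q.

Using pₖ = aₖpₖ₋₁ + pₖ₋₂ and qₖ = aₖqₖ₋₁ + qₖ₋₂:
  k=0: a=8, p=8, q=1
  k=1: a=8, p=65, q=8
  k=2: a=5, p=333, q=41
  k=3: a=3, p=1064, q=131
  k=4: a=3, p=3525, q=434
  k=5: a=3, p=11639, q=1433

11639/1433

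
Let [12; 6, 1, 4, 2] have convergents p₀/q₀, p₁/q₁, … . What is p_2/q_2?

Using pₖ = aₖpₖ₋₁ + pₖ₋₂, qₖ = aₖqₖ₋₁ + qₖ₋₂ (with p₋₁=1, p₋₂=0, q₋₁=0, q₋₂=1):
  k=0: a=12, p=12, q=1
  k=1: a=6, p=73, q=6
  k=2: a=1, p=85, q=7

85/7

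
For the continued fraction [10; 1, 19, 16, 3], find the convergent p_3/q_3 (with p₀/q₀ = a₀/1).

Using pₖ = aₖpₖ₋₁ + pₖ₋₂, qₖ = aₖqₖ₋₁ + qₖ₋₂ (with p₋₁=1, p₋₂=0, q₋₁=0, q₋₂=1):
  k=0: a=10, p=10, q=1
  k=1: a=1, p=11, q=1
  k=2: a=19, p=219, q=20
  k=3: a=16, p=3515, q=321

3515/321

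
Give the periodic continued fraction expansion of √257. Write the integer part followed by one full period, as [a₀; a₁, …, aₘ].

[16; 32]

a₀ = ⌊√257⌋ = 16.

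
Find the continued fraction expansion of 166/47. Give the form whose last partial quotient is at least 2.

[3; 1, 1, 7, 3]

166 = 3×47 + 25
47 = 1×25 + 22
25 = 1×22 + 3
22 = 7×3 + 1
3 = 3×1 + 0  (stop)
So 166/47 = [3; 1, 1, 7, 3].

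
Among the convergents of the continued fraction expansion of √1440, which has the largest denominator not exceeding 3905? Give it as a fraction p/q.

√1440 = [37; 1, 17, 1, 74, …] (period length 4).
Convergents:
  p_0/q_0 = 37/1
  p_1/q_1 = 38/1
  p_2/q_2 = 683/18
  p_3/q_3 = 721/19
  p_4/q_4 = 54037/1424
  p_5/q_5 = 54758/1443
  p_6/q_6 = 984923/25955
q_5 = 1443 ≤ 3905 < 25955 = q_6, so the answer is 54758/1443.

54758/1443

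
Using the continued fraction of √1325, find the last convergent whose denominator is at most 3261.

66249/1820

√1325 = [36; 2, 2, 72, …] (period length 3).
Convergents:
  p_0/q_0 = 36/1
  p_1/q_1 = 73/2
  p_2/q_2 = 182/5
  p_3/q_3 = 13177/362
  p_4/q_4 = 26536/729
  p_5/q_5 = 66249/1820
  p_6/q_6 = 4796464/131769
q_5 = 1820 ≤ 3261 < 131769 = q_6, so the answer is 66249/1820.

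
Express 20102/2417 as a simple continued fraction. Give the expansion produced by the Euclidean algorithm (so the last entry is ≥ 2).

20102 = 8×2417 + 766
2417 = 3×766 + 119
766 = 6×119 + 52
119 = 2×52 + 15
52 = 3×15 + 7
15 = 2×7 + 1
7 = 7×1 + 0  (stop)
So 20102/2417 = [8; 3, 6, 2, 3, 2, 7].

[8; 3, 6, 2, 3, 2, 7]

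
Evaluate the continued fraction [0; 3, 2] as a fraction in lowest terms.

2/7

Fold from the inside: start with 2/1.
  3 + 1/2 = 7/2
  0 + 2/7 = 2/7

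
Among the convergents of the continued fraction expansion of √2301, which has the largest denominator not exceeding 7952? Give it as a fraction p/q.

147312/3071

√2301 = [47; 1, 30, 1, 94, …] (period length 4).
Convergents:
  p_0/q_0 = 47/1
  p_1/q_1 = 48/1
  p_2/q_2 = 1487/31
  p_3/q_3 = 1535/32
  p_4/q_4 = 145777/3039
  p_5/q_5 = 147312/3071
  p_6/q_6 = 4565137/95169
q_5 = 3071 ≤ 7952 < 95169 = q_6, so the answer is 147312/3071.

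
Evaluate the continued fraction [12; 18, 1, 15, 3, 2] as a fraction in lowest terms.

26022/2159

Using pₖ = aₖpₖ₋₁ + pₖ₋₂ and qₖ = aₖqₖ₋₁ + qₖ₋₂:
  k=0: a=12, p=12, q=1
  k=1: a=18, p=217, q=18
  k=2: a=1, p=229, q=19
  k=3: a=15, p=3652, q=303
  k=4: a=3, p=11185, q=928
  k=5: a=2, p=26022, q=2159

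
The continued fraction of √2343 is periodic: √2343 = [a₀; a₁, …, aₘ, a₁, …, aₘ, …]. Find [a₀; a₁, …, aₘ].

[48; 2, 2, 8, 2, 2, 96]

a₀ = ⌊√2343⌋ = 48.
With m₀=0, d₀=1 and mₖ₊₁ = dₖaₖ − mₖ, dₖ₊₁ = (n − mₖ₊₁²)/dₖ, aₖ₊₁ = ⌊(a₀+mₖ₊₁)/dₖ₊₁⌋:
  k=1: m=48, d=39, a=2
  k=2: m=30, d=37, a=2
  k=3: m=44, d=11, a=8
  k=4: m=44, d=37, a=2
  k=5: m=30, d=39, a=2
  k=6: m=48, d=1, a=96
d=1 and a=2a₀=96 at k=6, so the next step gives (m, d) = (48, 39) again — its k=1 value — and the period has length 6.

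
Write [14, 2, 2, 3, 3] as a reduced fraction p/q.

Using pₖ = aₖpₖ₋₁ + pₖ₋₂ and qₖ = aₖqₖ₋₁ + qₖ₋₂:
  k=0: a=14, p=14, q=1
  k=1: a=2, p=29, q=2
  k=2: a=2, p=72, q=5
  k=3: a=3, p=245, q=17
  k=4: a=3, p=807, q=56

807/56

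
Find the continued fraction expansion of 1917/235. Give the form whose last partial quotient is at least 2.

[8; 6, 2, 1, 5, 2]

1917 = 8·235 + 37
235 = 6·37 + 13
37 = 2·13 + 11
13 = 1·11 + 2
11 = 5·2 + 1
2 = 2·1 + 0  (stop)
So 1917/235 = [8; 6, 2, 1, 5, 2].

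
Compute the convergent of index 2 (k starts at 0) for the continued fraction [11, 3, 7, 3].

Using pₖ = aₖpₖ₋₁ + pₖ₋₂, qₖ = aₖqₖ₋₁ + qₖ₋₂ (with p₋₁=1, p₋₂=0, q₋₁=0, q₋₂=1):
  k=0: a=11, p=11, q=1
  k=1: a=3, p=34, q=3
  k=2: a=7, p=249, q=22

249/22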